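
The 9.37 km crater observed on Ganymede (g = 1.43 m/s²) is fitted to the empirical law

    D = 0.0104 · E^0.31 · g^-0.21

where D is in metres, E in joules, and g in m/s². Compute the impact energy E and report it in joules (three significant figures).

Rearranging: E = [D / (0.0104 · g^-0.21)]^(1/0.31).
D = 9370 m.
g^-0.21 = 1.43^-0.21 = 0.9276
D / (0.0104 × 0.9276) = 9370 / (9.647 × 10^-3) = 9.713 × 10^5
E = (9.713 × 10^5)^3.2258 = 2.061 × 10^19 J

E ≈ 2.06 × 10^19 J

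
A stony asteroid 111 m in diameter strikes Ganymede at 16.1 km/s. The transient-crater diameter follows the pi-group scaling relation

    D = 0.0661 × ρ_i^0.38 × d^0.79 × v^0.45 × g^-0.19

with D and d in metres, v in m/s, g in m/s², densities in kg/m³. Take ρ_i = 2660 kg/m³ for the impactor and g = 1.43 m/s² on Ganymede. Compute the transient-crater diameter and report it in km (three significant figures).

D ≈ 3.99 km

In SI units: v = 16100 m/s.
ρ_i^0.38 = 2660^0.38 = 20.02
d^0.79 = 111^0.79 = 41.29
v^0.45 = 16100^0.45 = 78.18
g^-0.19 = 1.43^-0.19 = 0.9343
D = 0.0661 × 20.02 × 41.29 × 78.18 × 0.9343 = 3991 m
   = 3.991 km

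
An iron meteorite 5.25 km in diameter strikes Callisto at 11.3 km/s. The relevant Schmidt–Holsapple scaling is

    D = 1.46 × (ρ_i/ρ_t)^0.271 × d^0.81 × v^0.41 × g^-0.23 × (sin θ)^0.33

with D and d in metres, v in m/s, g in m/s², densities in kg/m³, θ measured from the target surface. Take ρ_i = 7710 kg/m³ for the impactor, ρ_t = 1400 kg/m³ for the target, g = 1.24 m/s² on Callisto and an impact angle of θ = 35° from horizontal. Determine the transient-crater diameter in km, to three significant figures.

D ≈ 86.9 km

In SI units: d = 5250 m, v = 11300 m/s.
(ρ_i/ρ_t)^0.271 = (7710/1400)^0.271 = 1.588
d^0.81 = 5250^0.81 = 1031
v^0.41 = 11300^0.41 = 45.89
g^-0.23 = 1.24^-0.23 = 0.9517
(sin 35°)^0.33 = 0.5736^0.33 = 0.8324
D = 1.46 × 1.588 × 1031 × 45.89 × 0.9517 × 0.8324 = 86898 m
   = 86.90 km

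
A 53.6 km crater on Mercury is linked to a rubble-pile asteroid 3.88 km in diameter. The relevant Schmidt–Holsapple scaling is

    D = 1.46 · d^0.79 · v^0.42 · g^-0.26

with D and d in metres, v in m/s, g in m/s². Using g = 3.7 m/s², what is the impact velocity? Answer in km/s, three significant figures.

Rearranging for v: v = [D / (1.46 · 3880^0.79 · 3.7^-0.26)]^(1/0.42).
D = 53600 m.
3880^0.79 = 684.2
3.7^-0.26 = 0.7117
Denominator = 1.46 × 684.2 × 0.7117 = 710.9
D / 710.9 = 53600 / 710.9 = 75.40
v = 75.40^(1/0.42) = 75.40^2.381 = 29514 m/s

v ≈ 29.5 km/s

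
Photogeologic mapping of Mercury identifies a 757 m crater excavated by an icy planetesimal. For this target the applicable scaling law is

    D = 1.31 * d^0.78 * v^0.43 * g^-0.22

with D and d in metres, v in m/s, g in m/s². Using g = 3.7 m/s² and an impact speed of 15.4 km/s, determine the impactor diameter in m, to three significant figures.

Rearranging for d: d = [D / (1.31 · 15400^0.43 · 3.7^-0.22)]^(1/0.78).
15400^0.43 = 63.19
3.7^-0.22 = 0.7499
Denominator = 1.31 × 63.19 × 0.7499 = 62.08
D / 62.08 = 757 / 62.08 = 12.19
d = 12.19^(1/0.78) = 12.19^1.2821 = 24.68 m

d ≈ 24.7 m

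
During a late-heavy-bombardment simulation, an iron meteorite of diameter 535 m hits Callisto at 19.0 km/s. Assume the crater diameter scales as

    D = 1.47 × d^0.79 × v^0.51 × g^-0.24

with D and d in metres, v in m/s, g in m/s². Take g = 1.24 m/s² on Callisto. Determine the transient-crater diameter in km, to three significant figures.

In SI units: v = 19000 m/s.
d^0.79 = 535^0.79 = 143.0
v^0.51 = 19000^0.51 = 152.1
g^-0.24 = 1.24^-0.24 = 0.9497
D = 1.47 × 143.0 × 152.1 × 0.9497 = 30365 m
   = 30.36 km

D ≈ 30.4 km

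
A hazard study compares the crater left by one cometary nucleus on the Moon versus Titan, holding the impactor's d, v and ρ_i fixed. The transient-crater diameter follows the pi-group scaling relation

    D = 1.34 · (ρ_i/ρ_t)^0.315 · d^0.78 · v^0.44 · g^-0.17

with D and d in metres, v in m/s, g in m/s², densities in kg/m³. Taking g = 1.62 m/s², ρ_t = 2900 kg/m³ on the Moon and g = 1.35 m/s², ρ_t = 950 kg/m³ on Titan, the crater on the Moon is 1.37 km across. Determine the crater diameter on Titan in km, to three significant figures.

The impactor-only factors (d, v, ρ_i) cancel in the ratio, leaving D_Titan/D_Moon = (g_Titan/g_Moon)^-0.17 · (ρ_t,Moon/ρ_t,Titan)^0.315.
(1.35/1.62)^-0.17 = 0.8333^-0.17 = 1.031
(2900/950)^0.315 = 3.053^0.315 = 1.421
Ratio = 1.031 × 1.421 = 1.465
D_Titan = 1.465 × 1.37 km = 2.01 km

D ≈ 2.01 km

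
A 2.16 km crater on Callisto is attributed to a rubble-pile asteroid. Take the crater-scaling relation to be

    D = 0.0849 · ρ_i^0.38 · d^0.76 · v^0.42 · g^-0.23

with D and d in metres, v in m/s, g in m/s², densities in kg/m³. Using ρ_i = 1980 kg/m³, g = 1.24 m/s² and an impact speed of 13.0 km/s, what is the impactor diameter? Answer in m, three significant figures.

Rearranging for d: d = [D / (0.0849 · 1980^0.38 · 13000^0.42 · 1.24^-0.23)]^(1/0.76).
D = 2160 m.
1980^0.38 = 17.90
13000^0.42 = 53.44
1.24^-0.23 = 0.9517
Denominator = 0.0849 × 17.90 × 53.44 × 0.9517 = 77.29
D / 77.29 = 2160 / 77.29 = 27.95
d = 27.95^(1/0.76) = 27.95^1.3158 = 80.01 m

d ≈ 80.0 m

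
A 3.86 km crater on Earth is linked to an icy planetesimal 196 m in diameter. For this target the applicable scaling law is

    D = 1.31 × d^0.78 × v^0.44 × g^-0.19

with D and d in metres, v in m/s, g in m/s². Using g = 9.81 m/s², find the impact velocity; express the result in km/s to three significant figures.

v ≈ 17.8 km/s

Rearranging for v: v = [D / (1.31 · 196^0.78 · 9.81^-0.19)]^(1/0.44).
D = 3860 m.
196^0.78 = 61.37
9.81^-0.19 = 0.6480
Denominator = 1.31 × 61.37 × 0.6480 = 52.10
D / 52.10 = 3860 / 52.10 = 74.09
v = 74.09^(1/0.44) = 74.09^2.2727 = 17758 m/s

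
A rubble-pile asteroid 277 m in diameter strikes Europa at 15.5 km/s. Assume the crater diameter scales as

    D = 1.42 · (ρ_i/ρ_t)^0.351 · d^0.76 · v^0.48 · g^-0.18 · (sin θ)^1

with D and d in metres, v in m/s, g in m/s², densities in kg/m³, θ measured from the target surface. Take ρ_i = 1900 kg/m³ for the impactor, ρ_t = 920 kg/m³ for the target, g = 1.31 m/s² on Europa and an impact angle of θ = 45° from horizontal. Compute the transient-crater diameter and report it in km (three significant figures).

D ≈ 9.10 km

In SI units: v = 15500 m/s.
(ρ_i/ρ_t)^0.351 = (1900/920)^0.351 = 1.290
d^0.76 = 277^0.76 = 71.83
v^0.48 = 15500^0.48 = 102.7
g^-0.18 = 1.31^-0.18 = 0.9526
(sin 45°)^1 = 0.7071^1 = 0.7071
D = 1.42 × 1.290 × 71.83 × 102.7 × 0.9526 × 0.7071 = 9102 m
   = 9.102 km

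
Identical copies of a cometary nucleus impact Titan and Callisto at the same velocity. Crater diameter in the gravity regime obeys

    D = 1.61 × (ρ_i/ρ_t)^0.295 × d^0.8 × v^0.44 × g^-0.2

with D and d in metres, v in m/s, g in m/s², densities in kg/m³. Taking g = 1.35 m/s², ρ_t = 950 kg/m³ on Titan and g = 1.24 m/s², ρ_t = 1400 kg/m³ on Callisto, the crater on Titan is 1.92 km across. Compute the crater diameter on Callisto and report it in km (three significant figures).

D ≈ 1.74 km

The impactor-only factors (d, v, ρ_i) cancel in the ratio, leaving D_Callisto/D_Titan = (g_Callisto/g_Titan)^-0.2 · (ρ_t,Titan/ρ_t,Callisto)^0.295.
(1.24/1.35)^-0.2 = 0.9185^-0.2 = 1.017
(950/1400)^0.295 = 0.6786^0.295 = 0.8919
Ratio = 1.017 × 0.8919 = 0.9071
D_Callisto = 0.9071 × 1.92 km = 1.74 km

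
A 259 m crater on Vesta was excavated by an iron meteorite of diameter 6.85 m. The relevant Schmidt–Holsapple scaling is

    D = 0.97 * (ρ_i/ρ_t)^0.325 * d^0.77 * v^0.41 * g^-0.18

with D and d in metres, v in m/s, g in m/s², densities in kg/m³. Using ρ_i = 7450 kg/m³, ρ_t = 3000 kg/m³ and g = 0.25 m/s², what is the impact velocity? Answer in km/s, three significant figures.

v ≈ 5.91 km/s

Rearranging for v: v = [D / (0.97 · (7450/3000)^0.325 · 6.85^0.77 · 0.25^-0.18)]^(1/0.41).
(7450/3000)^0.325 = 1.344
6.85^0.77 = 4.400
0.25^-0.18 = 1.283
Denominator = 0.97 × 1.344 × 4.400 × 1.283 = 7.360
D / 7.360 = 259 / 7.360 = 35.19
v = 35.19^(1/0.41) = 35.19^2.439 = 5912 m/s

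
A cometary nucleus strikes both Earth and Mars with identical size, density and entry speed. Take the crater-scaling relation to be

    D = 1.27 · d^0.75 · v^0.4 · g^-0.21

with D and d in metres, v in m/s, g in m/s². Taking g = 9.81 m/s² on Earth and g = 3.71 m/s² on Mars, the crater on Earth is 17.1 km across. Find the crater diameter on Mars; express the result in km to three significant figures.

D ≈ 21.0 km

All impactor-dependent factors cancel in the ratio, leaving D_Mars/D_Earth = (g_Mars/g_Earth)^-0.21.
(3.71/9.81)^-0.21 = 0.3782^-0.21 = 1.227
D_Mars = 1.227 × 17.1 km = 21.0 km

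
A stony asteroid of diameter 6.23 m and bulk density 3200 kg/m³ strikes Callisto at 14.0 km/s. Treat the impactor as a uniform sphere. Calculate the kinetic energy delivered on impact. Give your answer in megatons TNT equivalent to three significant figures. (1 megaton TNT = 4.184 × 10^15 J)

E ≈ 9.49 × 10^-3 Mt TNT

v = 14000 m/s.
Mass m = (π/6) ρ d³ = (π/6) × 3200 × (6.23)³ = 4.051 × 10^5 kg
E = ½ m v² = 0.5 × 4.051 × 10^5 × (14000)² = 3.970 × 10^13 J
   = 3.970 × 10^13 / 4.184×10^15 = 9.489 × 10^-3 Mt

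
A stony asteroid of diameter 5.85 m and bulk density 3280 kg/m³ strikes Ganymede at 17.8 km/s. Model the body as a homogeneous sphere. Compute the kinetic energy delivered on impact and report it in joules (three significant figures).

v = 17800 m/s.
Mass m = (π/6) ρ d³ = (π/6) × 3280 × (5.85)³ = 3.438 × 10^5 kg
E = ½ m v² = 0.5 × 3.438 × 10^5 × (17800)² = 5.446 × 10^13 J

E ≈ 5.45 × 10^13 J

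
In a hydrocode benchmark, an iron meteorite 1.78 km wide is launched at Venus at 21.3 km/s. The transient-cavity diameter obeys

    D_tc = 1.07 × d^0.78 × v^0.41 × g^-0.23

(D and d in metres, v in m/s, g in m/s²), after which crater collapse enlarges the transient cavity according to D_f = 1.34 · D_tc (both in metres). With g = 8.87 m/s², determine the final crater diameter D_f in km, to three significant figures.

In SI: d = 1780 m, v = 21300 m/s.
d^0.78 = 1780^0.78 = 343.0
v^0.41 = 21300^0.41 = 59.52
g^-0.23 = 8.87^-0.23 = 0.6053
D_tc = 1.07 × 343.0 × 59.52 × 0.6053 = 13220 m
D_f = 1.34 × 13220 = 17715 m
     = 17.71 km

D_f ≈ 17.7 km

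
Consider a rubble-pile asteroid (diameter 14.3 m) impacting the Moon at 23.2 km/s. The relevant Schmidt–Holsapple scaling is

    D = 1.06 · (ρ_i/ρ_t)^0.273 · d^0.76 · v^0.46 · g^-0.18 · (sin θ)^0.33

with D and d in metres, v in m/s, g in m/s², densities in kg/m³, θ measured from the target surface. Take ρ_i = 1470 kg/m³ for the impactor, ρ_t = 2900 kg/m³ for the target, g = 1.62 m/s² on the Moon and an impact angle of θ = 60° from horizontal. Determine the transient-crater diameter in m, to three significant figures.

D ≈ 592 m

In SI units: v = 23200 m/s.
(ρ_i/ρ_t)^0.273 = (1470/2900)^0.273 = 0.8307
d^0.76 = 14.3^0.76 = 7.552
v^0.46 = 23200^0.46 = 101.9
g^-0.18 = 1.62^-0.18 = 0.9168
(sin 60°)^0.33 = 0.8660^0.33 = 0.9536
D = 1.06 × 0.8307 × 7.552 × 101.9 × 0.9168 × 0.9536 = 592.4 m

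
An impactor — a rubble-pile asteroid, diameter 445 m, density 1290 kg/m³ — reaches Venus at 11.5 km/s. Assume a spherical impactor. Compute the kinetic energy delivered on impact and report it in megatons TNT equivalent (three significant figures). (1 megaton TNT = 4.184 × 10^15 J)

E ≈ 941 Mt TNT

v = 11500 m/s.
Mass m = (π/6) ρ d³ = (π/6) × 1290 × (445)³ = 5.952 × 10^10 kg
E = ½ m v² = 0.5 × 5.952 × 10^10 × (11500)² = 3.936 × 10^18 J
   = 3.936 × 10^18 / 4.184×10^15 = 940.7 Mt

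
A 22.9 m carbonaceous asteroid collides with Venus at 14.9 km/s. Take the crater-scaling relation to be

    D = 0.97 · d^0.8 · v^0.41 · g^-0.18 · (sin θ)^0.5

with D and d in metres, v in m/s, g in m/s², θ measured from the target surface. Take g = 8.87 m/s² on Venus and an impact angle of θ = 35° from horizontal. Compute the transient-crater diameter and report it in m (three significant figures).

In SI units: v = 14900 m/s.
d^0.8 = 22.9^0.8 = 12.24
v^0.41 = 14900^0.41 = 51.41
g^-0.18 = 8.87^-0.18 = 0.6751
(sin 35°)^0.5 = 0.5736^0.5 = 0.7574
D = 0.97 × 12.24 × 51.41 × 0.6751 × 0.7574 = 312.1 m

D ≈ 312 m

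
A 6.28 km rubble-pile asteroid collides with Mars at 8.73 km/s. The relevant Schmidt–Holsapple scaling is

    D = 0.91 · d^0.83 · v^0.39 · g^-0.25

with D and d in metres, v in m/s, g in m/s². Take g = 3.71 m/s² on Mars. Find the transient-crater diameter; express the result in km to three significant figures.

D ≈ 32.1 km

In SI units: d = 6280 m, v = 8730 m/s.
d^0.83 = 6280^0.83 = 1420
v^0.39 = 8730^0.39 = 34.43
g^-0.25 = 3.71^-0.25 = 0.7205
D = 0.91 × 1420 × 34.43 × 0.7205 = 32055 m
   = 32.06 km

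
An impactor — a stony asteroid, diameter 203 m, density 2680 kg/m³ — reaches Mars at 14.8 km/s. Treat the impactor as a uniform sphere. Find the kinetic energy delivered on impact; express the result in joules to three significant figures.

E ≈ 1.29 × 10^18 J

v = 14800 m/s.
Mass m = (π/6) ρ d³ = (π/6) × 2680 × (203)³ = 1.174 × 10^10 kg
E = ½ m v² = 0.5 × 1.174 × 10^10 × (14800)² = 1.286 × 10^18 J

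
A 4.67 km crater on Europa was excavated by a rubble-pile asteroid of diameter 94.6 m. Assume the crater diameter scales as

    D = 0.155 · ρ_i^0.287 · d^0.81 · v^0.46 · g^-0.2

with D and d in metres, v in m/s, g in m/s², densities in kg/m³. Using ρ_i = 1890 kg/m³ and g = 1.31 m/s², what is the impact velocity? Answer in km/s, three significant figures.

Rearranging for v: v = [D / (0.155 · 1890^0.287 · 94.6^0.81 · 1.31^-0.2)]^(1/0.46).
D = 4670 m.
1890^0.287 = 8.717
94.6^0.81 = 39.85
1.31^-0.2 = 0.9474
Denominator = 0.155 × 8.717 × 39.85 × 0.9474 = 51.01
D / 51.01 = 4670 / 51.01 = 91.55
v = 91.55^(1/0.46) = 91.55^2.1739 = 18384 m/s

v ≈ 18.4 km/s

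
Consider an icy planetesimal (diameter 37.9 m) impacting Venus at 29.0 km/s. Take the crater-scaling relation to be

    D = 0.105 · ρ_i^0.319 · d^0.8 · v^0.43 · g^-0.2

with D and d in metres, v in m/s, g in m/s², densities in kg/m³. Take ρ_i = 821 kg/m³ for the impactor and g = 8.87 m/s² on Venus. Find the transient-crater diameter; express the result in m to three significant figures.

In SI units: v = 29000 m/s.
ρ_i^0.319 = 821^0.319 = 8.505
d^0.8 = 37.9^0.8 = 18.32
v^0.43 = 29000^0.43 = 82.95
g^-0.2 = 8.87^-0.2 = 0.6463
D = 0.105 × 8.505 × 18.32 × 82.95 × 0.6463 = 877.1 m

D ≈ 877 m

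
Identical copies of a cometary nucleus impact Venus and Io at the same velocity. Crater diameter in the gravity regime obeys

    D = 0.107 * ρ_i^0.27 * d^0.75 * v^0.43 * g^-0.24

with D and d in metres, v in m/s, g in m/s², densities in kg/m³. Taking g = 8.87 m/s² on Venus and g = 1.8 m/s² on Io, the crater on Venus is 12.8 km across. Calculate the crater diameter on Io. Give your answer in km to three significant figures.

All impactor-dependent factors cancel in the ratio, leaving D_Io/D_Venus = (g_Io/g_Venus)^-0.24.
(1.8/8.87)^-0.24 = 0.2029^-0.24 = 1.466
D_Io = 1.466 × 12.8 km = 18.8 km

D ≈ 18.8 km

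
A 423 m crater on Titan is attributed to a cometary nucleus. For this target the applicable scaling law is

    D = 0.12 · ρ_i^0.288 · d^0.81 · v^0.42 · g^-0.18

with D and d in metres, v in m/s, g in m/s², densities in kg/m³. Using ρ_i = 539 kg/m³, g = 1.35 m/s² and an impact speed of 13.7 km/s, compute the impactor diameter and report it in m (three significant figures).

d ≈ 19.6 m

Rearranging for d: d = [D / (0.12 · 539^0.288 · 13700^0.42 · 1.35^-0.18)]^(1/0.81).
539^0.288 = 6.119
13700^0.42 = 54.63
1.35^-0.18 = 0.9474
Denominator = 0.12 × 6.119 × 54.63 × 0.9474 = 38.00
D / 38.00 = 423 / 38.00 = 11.13
d = 11.13^(1/0.81) = 11.13^1.2346 = 19.59 m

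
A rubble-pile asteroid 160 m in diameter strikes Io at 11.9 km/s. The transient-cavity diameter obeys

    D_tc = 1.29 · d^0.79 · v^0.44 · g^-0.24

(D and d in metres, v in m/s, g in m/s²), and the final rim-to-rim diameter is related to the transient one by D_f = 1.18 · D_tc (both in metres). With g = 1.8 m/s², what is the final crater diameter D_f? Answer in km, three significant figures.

v = 11900 m/s.
d^0.79 = 160^0.79 = 55.11
v^0.44 = 11900^0.44 = 62.12
g^-0.24 = 1.8^-0.24 = 0.8684
D_tc = 1.29 × 55.11 × 62.12 × 0.8684 = 3835 m
D_f = 1.18 × 3835 = 4525 m
     = 4.525 km

D_f ≈ 4.53 km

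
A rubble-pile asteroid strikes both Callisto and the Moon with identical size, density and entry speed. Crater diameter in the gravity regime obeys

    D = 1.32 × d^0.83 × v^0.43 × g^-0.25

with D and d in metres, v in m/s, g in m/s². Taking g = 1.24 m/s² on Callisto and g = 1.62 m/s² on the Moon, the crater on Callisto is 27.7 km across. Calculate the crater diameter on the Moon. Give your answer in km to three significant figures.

All impactor-dependent factors cancel in the ratio, leaving D_Moon/D_Callisto = (g_Moon/g_Callisto)^-0.25.
(1.62/1.24)^-0.25 = 1.306^-0.25 = 0.9354
D_Moon = 0.9354 × 27.7 km = 25.9 km

D ≈ 25.9 km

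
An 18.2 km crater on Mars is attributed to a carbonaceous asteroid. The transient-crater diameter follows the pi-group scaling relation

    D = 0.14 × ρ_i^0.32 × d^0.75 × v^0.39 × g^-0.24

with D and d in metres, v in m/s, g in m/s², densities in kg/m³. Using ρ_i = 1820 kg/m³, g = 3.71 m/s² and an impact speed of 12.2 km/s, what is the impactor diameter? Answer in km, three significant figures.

d ≈ 3.05 km

Rearranging for d: d = [D / (0.14 · 1820^0.32 · 12200^0.39 · 3.71^-0.24)]^(1/0.75).
D = 18200 m.
1820^0.32 = 11.05
12200^0.39 = 39.24
3.71^-0.24 = 0.7300
Denominator = 0.14 × 11.05 × 39.24 × 0.7300 = 44.31
D / 44.31 = 18200 / 44.31 = 410.7
d = 410.7^(1/0.75) = 410.7^1.3333 = 3052 m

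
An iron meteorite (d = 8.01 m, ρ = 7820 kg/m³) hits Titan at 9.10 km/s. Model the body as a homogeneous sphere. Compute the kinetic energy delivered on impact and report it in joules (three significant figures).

v = 9100 m/s.
Mass m = (π/6) ρ d³ = (π/6) × 7820 × (8.01)³ = 2.104 × 10^6 kg
E = ½ m v² = 0.5 × 2.104 × 10^6 × (9100)² = 8.712 × 10^13 J

E ≈ 8.71 × 10^13 J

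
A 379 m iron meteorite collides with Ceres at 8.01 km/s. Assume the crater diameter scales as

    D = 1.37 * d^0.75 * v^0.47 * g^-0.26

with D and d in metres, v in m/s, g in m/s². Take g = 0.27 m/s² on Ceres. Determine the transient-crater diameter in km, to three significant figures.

D ≈ 11.3 km

In SI units: v = 8010 m/s.
d^0.75 = 379^0.75 = 85.90
v^0.47 = 8010^0.47 = 68.35
g^-0.26 = 0.27^-0.26 = 1.406
D = 1.37 × 85.90 × 68.35 × 1.406 = 11309 m
   = 11.31 km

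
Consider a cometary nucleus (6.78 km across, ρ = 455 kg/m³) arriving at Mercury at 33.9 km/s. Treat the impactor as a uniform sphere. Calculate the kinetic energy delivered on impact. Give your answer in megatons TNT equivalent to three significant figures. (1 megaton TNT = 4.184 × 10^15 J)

E ≈ 1.02 × 10^7 Mt TNT

d = 6780 m; v = 33900 m/s.
Mass m = (π/6) ρ d³ = (π/6) × 455 × (6780)³ = 7.425 × 10^13 kg
E = ½ m v² = 0.5 × 7.425 × 10^13 × (33900)² = 4.266 × 10^22 J
   = 4.266 × 10^22 / 4.184×10^15 = 1.020 × 10^7 Mt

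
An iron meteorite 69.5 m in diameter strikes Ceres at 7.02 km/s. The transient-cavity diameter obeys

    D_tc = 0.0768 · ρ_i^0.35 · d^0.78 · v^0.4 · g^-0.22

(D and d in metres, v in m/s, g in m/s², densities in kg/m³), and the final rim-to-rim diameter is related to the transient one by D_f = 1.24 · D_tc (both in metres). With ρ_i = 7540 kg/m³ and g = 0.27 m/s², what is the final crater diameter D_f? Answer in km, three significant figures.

v = 7020 m/s.
ρ_i^0.35 = 7540^0.35 = 22.76
d^0.78 = 69.5^0.78 = 27.34
v^0.4 = 7020^0.4 = 34.56
g^-0.22 = 0.27^-0.22 = 1.334
D_tc = 0.0768 × 22.76 × 27.34 × 34.56 × 1.334 = 2203 m
D_f = 1.24 × 2203 = 2732 m
     = 2.732 km

D_f ≈ 2.73 km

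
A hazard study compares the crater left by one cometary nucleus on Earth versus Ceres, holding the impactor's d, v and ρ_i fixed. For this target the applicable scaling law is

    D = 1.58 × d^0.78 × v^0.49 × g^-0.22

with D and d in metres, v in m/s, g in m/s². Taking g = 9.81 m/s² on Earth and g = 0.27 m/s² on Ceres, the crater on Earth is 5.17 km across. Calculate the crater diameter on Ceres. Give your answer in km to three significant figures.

All impactor-dependent factors cancel in the ratio, leaving D_Ceres/D_Earth = (g_Ceres/g_Earth)^-0.22.
(0.27/9.81)^-0.22 = 0.02752^-0.22 = 2.204
D_Ceres = 2.204 × 5.17 km = 11.4 km

D ≈ 11.4 km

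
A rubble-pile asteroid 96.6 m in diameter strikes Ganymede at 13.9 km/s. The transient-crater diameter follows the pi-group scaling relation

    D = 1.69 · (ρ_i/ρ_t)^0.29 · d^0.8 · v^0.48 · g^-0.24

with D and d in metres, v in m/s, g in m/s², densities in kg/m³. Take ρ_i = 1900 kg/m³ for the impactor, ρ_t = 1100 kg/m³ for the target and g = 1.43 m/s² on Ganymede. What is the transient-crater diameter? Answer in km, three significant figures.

In SI units: v = 13900 m/s.
(ρ_i/ρ_t)^0.29 = (1900/1100)^0.29 = 1.172
d^0.8 = 96.6^0.8 = 38.72
v^0.48 = 13900^0.48 = 97.42
g^-0.24 = 1.43^-0.24 = 0.9177
D = 1.69 × 1.172 × 38.72 × 97.42 × 0.9177 = 6856 m
   = 6.856 km

D ≈ 6.86 km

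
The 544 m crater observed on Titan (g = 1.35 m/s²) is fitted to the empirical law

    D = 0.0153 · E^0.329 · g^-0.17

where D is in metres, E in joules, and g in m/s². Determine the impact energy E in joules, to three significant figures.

Rearranging: E = [D / (0.0153 · g^-0.17)]^(1/0.329).
g^-0.17 = 1.35^-0.17 = 0.9503
D / (0.0153 × 0.9503) = 544 / (0.01454) = 3.741 × 10^4
E = (3.741 × 10^4)^3.0395 = 7.936 × 10^13 J

E ≈ 7.94 × 10^13 J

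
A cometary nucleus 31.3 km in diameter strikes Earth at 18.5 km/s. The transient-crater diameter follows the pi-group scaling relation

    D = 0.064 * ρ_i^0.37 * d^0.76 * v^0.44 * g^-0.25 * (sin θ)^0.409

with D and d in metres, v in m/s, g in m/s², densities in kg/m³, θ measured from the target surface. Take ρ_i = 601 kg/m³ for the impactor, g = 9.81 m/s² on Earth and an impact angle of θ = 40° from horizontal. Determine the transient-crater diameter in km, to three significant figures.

In SI units: d = 31300 m, v = 18500 m/s.
ρ_i^0.37 = 601^0.37 = 10.67
d^0.76 = 31300^0.76 = 2610
v^0.44 = 18500^0.44 = 75.43
g^-0.25 = 9.81^-0.25 = 0.5650
(sin 40°)^0.409 = 0.6428^0.409 = 0.8346
D = 0.064 × 10.67 × 2610 × 75.43 × 0.5650 × 0.8346 = 63395 m
   = 63.40 km

D ≈ 63.4 km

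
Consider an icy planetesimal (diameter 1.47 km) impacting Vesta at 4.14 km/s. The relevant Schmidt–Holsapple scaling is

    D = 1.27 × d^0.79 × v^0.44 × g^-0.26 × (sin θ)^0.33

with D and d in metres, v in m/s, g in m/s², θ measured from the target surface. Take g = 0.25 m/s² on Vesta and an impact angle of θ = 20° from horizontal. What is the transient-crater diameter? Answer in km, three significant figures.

In SI units: d = 1470 m, v = 4140 m/s.
d^0.79 = 1470^0.79 = 317.8
v^0.44 = 4140^0.44 = 39.04
g^-0.26 = 0.25^-0.26 = 1.434
(sin 20°)^0.33 = 0.3420^0.33 = 0.7018
D = 1.27 × 317.8 × 39.04 × 1.434 × 0.7018 = 15857 m
   = 15.86 km

D ≈ 15.9 km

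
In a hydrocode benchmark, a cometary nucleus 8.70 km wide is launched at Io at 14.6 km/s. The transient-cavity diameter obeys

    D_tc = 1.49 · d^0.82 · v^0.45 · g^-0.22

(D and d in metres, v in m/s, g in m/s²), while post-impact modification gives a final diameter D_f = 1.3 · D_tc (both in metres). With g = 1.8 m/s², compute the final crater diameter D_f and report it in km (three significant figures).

D_f ≈ 216 km

In SI: d = 8700 m, v = 14600 m/s.
d^0.82 = 8700^0.82 = 1700
v^0.45 = 14600^0.45 = 74.81
g^-0.22 = 1.8^-0.22 = 0.8787
D_tc = 1.49 × 1700 × 74.81 × 0.8787 = 1.665 × 10^5 m
D_f = 1.3 × 1.665 × 10^5 = 2.164 × 10^5 m
     = 216.4 km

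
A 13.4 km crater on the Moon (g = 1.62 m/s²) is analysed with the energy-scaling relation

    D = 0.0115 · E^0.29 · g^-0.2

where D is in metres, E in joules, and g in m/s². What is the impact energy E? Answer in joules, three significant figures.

E ≈ 1.16 × 10^21 J

Rearranging: E = [D / (0.0115 · g^-0.2)]^(1/0.29).
D = 13400 m.
g^-0.2 = 1.62^-0.2 = 0.9080
D / (0.0115 × 0.9080) = 13400 / (0.01044) = 1.284 × 10^6
E = (1.284 × 10^6)^3.4483 = 1.159 × 10^21 J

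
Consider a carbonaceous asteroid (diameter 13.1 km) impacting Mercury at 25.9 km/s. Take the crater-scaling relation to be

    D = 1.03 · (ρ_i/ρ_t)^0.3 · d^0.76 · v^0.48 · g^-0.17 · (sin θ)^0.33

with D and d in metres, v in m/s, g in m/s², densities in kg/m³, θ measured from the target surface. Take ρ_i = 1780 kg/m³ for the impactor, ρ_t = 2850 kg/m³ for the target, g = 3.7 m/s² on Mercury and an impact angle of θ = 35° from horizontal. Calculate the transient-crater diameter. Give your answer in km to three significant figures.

In SI units: d = 13100 m, v = 25900 m/s.
(ρ_i/ρ_t)^0.3 = (1780/2850)^0.3 = 0.8683
d^0.76 = 13100^0.76 = 1346
v^0.48 = 25900^0.48 = 131.3
g^-0.17 = 3.7^-0.17 = 0.8006
(sin 35°)^0.33 = 0.5736^0.33 = 0.8324
D = 1.03 × 0.8683 × 1346 × 131.3 × 0.8006 × 0.8324 = 1.053 × 10^5 m
   = 105.3 km

D ≈ 105 km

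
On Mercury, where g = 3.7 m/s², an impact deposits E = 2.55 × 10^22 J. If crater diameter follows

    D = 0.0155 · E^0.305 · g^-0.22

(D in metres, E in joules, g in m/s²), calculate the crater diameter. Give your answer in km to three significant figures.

E^0.305 = (2.55 × 10^22)^0.305 = 6.823 × 10^6
g^-0.22 = 3.7^-0.22 = 0.7499
D = 0.0155 × 6.823 × 10^6 × 0.7499 = 79307 m
   = 79.31 km

D ≈ 79.3 km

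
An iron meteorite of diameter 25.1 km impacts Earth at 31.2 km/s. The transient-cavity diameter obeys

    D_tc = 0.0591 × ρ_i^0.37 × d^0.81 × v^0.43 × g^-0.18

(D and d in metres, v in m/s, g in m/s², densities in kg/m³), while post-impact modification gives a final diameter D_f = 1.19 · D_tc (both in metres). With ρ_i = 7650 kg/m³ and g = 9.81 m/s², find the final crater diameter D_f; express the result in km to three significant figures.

In SI: d = 25100 m, v = 31200 m/s.
ρ_i^0.37 = 7650^0.37 = 27.35
d^0.81 = 25100^0.81 = 3662
v^0.43 = 31200^0.43 = 85.60
g^-0.18 = 9.81^-0.18 = 0.6630
D_tc = 0.0591 × 27.35 × 3662 × 85.60 × 0.6630 = 3.359 × 10^5 m
D_f = 1.19 × 3.359 × 10^5 = 3.997 × 10^5 m
     = 399.7 km

D_f ≈ 400 km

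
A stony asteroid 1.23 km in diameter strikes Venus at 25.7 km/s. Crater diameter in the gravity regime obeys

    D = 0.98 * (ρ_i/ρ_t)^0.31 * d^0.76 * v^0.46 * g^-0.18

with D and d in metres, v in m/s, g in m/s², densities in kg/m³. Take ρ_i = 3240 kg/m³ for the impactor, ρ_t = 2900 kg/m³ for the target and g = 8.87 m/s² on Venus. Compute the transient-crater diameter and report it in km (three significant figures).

D ≈ 16.3 km

In SI units: d = 1230 m, v = 25700 m/s.
(ρ_i/ρ_t)^0.31 = (3240/2900)^0.31 = 1.035
d^0.76 = 1230^0.76 = 223.0
v^0.46 = 25700^0.46 = 106.8
g^-0.18 = 8.87^-0.18 = 0.6751
D = 0.98 × 1.035 × 223.0 × 106.8 × 0.6751 = 16308 m
   = 16.31 km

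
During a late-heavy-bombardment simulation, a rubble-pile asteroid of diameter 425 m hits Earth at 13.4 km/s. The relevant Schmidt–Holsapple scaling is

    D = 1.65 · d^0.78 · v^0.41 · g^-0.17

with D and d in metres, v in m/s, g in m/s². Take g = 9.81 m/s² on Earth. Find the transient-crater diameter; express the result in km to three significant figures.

In SI units: v = 13400 m/s.
d^0.78 = 425^0.78 = 112.2
v^0.41 = 13400^0.41 = 49.22
g^-0.17 = 9.81^-0.17 = 0.6783
D = 1.65 × 112.2 × 49.22 × 0.6783 = 6181 m
   = 6.181 km

D ≈ 6.18 km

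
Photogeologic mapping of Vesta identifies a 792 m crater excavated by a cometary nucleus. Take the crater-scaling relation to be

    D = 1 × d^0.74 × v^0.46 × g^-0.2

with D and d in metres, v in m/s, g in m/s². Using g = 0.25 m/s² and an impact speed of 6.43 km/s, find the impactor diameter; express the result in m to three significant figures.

d ≈ 24.4 m

Rearranging for d: d = [D / (1 · 6430^0.46 · 0.25^-0.2)]^(1/0.74).
6430^0.46 = 56.46
0.25^-0.2 = 1.320
Denominator = 1 × 56.46 × 1.320 = 74.53
D / 74.53 = 792 / 74.53 = 10.63
d = 10.63^(1/0.74) = 10.63^1.3514 = 24.39 m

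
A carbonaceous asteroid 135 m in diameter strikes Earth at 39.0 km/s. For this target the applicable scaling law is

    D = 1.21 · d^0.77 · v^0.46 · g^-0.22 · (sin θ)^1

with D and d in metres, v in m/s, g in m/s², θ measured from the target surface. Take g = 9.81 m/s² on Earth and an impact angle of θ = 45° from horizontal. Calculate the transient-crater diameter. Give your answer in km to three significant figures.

D ≈ 2.93 km

In SI units: v = 39000 m/s.
d^0.77 = 135^0.77 = 43.69
v^0.46 = 39000^0.46 = 129.4
g^-0.22 = 9.81^-0.22 = 0.6051
(sin 45°)^1 = 0.7071^1 = 0.7071
D = 1.21 × 43.69 × 129.4 × 0.6051 × 0.7071 = 2927 m
   = 2.927 km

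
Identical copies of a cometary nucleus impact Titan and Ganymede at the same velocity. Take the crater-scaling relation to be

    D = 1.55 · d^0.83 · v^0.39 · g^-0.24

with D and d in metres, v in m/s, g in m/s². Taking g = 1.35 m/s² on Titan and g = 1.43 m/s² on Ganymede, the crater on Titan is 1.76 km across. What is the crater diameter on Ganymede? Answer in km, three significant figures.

D ≈ 1.74 km

All impactor-dependent factors cancel in the ratio, leaving D_Ganymede/D_Titan = (g_Ganymede/g_Titan)^-0.24.
(1.43/1.35)^-0.24 = 1.059^-0.24 = 0.9863
D_Ganymede = 0.9863 × 1.76 km = 1.74 km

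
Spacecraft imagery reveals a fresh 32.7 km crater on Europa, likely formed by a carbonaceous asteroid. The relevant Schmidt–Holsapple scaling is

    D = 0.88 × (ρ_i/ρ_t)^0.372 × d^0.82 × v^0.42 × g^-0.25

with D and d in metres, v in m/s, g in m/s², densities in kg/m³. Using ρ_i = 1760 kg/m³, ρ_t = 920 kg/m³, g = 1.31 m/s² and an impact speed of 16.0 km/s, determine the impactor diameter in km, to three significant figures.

d ≈ 2.13 km

Rearranging for d: d = [D / (0.88 · (1760/920)^0.372 · 16000^0.42 · 1.31^-0.25)]^(1/0.82).
D = 32700 m.
(1760/920)^0.372 = 1.273
16000^0.42 = 58.31
1.31^-0.25 = 0.9347
Denominator = 0.88 × 1.273 × 58.31 × 0.9347 = 61.06
D / 61.06 = 32700 / 61.06 = 535.5
d = 535.5^(1/0.82) = 535.5^1.2195 = 2127 m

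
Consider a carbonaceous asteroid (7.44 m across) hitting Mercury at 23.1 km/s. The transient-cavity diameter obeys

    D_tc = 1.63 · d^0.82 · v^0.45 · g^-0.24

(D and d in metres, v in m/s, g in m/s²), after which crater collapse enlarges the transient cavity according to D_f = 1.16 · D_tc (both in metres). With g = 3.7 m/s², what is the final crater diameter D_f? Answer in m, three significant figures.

v = 23100 m/s.
d^0.82 = 7.44^0.82 = 5.184
v^0.45 = 23100^0.45 = 91.97
g^-0.24 = 3.7^-0.24 = 0.7305
D_tc = 1.63 × 5.184 × 91.97 × 0.7305 = 567.7 m
D_f = 1.16 × 567.7 = 658.5 m

D_f ≈ 659 m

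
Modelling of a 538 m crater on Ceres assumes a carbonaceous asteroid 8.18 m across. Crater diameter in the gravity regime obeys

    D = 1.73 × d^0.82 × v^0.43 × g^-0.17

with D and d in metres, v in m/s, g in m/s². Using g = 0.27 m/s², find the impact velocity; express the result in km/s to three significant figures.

v ≈ 6.79 km/s

Rearranging for v: v = [D / (1.73 · 8.18^0.82 · 0.27^-0.17)]^(1/0.43).
8.18^0.82 = 5.603
0.27^-0.17 = 1.249
Denominator = 1.73 × 5.603 × 1.249 = 12.11
D / 12.11 = 538 / 12.11 = 44.43
v = 44.43^(1/0.43) = 44.43^2.3256 = 6789 m/s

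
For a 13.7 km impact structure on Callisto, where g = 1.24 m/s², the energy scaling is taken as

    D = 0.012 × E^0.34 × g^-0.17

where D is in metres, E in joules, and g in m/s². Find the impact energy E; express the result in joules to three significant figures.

E ≈ 7.29 × 10^17 J

Rearranging: E = [D / (0.012 · g^-0.17)]^(1/0.34).
D = 13700 m.
g^-0.17 = 1.24^-0.17 = 0.9641
D / (0.012 × 0.9641) = 13700 / (0.01157) = 1.184 × 10^6
E = (1.184 × 10^6)^2.9412 = 7.294 × 10^17 J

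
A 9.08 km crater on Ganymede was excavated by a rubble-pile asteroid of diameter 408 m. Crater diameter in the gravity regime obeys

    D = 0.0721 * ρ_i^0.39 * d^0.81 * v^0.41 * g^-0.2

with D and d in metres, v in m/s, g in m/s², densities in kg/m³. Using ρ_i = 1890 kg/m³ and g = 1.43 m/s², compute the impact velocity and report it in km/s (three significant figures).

Rearranging for v: v = [D / (0.0721 · 1890^0.39 · 408^0.81 · 1.43^-0.2)]^(1/0.41).
D = 9080 m.
1890^0.39 = 18.96
408^0.81 = 130.2
1.43^-0.2 = 0.9310
Denominator = 0.0721 × 18.96 × 130.2 × 0.9310 = 165.7
D / 165.7 = 9080 / 165.7 = 54.80
v = 54.80^(1/0.41) = 54.80^2.439 = 17413 m/s

v ≈ 17.4 km/s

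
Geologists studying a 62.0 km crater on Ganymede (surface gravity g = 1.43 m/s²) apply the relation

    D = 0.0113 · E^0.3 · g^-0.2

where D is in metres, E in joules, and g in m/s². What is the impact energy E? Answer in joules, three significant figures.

Rearranging: E = [D / (0.0113 · g^-0.2)]^(1/0.3).
D = 62000 m.
g^-0.2 = 1.43^-0.2 = 0.9310
D / (0.0113 × 0.9310) = 62000 / (0.01052) = 5.894 × 10^6
E = (5.894 × 10^6)^3.3333 = 3.697 × 10^22 J

E ≈ 3.70 × 10^22 J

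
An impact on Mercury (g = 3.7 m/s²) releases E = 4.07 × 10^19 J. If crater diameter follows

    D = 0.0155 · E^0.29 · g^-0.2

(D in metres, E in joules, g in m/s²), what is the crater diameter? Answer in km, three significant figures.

D ≈ 5.80 km

E^0.29 = (4.07 × 10^19)^0.29 = 4.862 × 10^5
g^-0.2 = 3.7^-0.2 = 0.7698
D = 0.0155 × 4.862 × 10^5 × 0.7698 = 5801 m
   = 5.801 km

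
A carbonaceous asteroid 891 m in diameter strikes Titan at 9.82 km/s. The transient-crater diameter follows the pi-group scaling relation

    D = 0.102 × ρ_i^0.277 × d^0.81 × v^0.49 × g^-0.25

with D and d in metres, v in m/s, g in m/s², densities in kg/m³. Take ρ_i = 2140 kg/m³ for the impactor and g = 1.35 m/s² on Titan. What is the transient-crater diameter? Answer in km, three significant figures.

D ≈ 17.5 km

In SI units: v = 9820 m/s.
ρ_i^0.277 = 2140^0.277 = 8.366
d^0.81 = 891^0.81 = 245.1
v^0.49 = 9820^0.49 = 90.39
g^-0.25 = 1.35^-0.25 = 0.9277
D = 0.102 × 8.366 × 245.1 × 90.39 × 0.9277 = 17538 m
   = 17.54 km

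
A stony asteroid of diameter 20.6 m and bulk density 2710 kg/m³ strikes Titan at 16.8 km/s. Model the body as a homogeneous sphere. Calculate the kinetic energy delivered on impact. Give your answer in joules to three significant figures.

v = 16800 m/s.
Mass m = (π/6) ρ d³ = (π/6) × 2710 × (20.6)³ = 1.240 × 10^7 kg
E = ½ m v² = 0.5 × 1.240 × 10^7 × (16800)² = 1.750 × 10^15 J

E ≈ 1.75 × 10^15 J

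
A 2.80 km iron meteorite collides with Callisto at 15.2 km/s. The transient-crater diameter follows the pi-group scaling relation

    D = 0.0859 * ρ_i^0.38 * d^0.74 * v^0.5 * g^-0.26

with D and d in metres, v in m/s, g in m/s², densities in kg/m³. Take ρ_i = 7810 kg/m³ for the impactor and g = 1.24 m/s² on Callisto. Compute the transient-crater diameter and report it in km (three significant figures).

In SI units: d = 2800 m, v = 15200 m/s.
ρ_i^0.38 = 7810^0.38 = 30.14
d^0.74 = 2800^0.74 = 355.5
v^0.5 = 15200^0.5 = 123.3
g^-0.26 = 1.24^-0.26 = 0.9456
D = 0.0859 × 30.14 × 355.5 × 123.3 × 0.9456 = 1.073 × 10^5 m
   = 107.3 km

D ≈ 107 km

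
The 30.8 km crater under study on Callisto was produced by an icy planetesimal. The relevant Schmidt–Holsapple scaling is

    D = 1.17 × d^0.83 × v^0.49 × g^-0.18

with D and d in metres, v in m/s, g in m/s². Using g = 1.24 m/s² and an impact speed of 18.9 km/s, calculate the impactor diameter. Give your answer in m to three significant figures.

d ≈ 663 m

Rearranging for d: d = [D / (1.17 · 18900^0.49 · 1.24^-0.18)]^(1/0.83).
D = 30800 m.
18900^0.49 = 124.6
1.24^-0.18 = 0.9620
Denominator = 1.17 × 124.6 × 0.9620 = 140.2
D / 140.2 = 30800 / 140.2 = 219.7
d = 219.7^(1/0.83) = 219.7^1.2048 = 662.9 m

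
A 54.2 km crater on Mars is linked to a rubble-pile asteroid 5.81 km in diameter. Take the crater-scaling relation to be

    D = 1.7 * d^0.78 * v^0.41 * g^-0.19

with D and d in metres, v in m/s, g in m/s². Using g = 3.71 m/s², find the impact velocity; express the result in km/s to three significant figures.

v ≈ 12.2 km/s

Rearranging for v: v = [D / (1.7 · 5810^0.78 · 3.71^-0.19)]^(1/0.41).
D = 54200 m.
5810^0.78 = 863.1
3.71^-0.19 = 0.7795
Denominator = 1.7 × 863.1 × 0.7795 = 1144
D / 1144 = 54200 / 1144 = 47.38
v = 47.38^(1/0.41) = 47.38^2.439 = 12212 m/s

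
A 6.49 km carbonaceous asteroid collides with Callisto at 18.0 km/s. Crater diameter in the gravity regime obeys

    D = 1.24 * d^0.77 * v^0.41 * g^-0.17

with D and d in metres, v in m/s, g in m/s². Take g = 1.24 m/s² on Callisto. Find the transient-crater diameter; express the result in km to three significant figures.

D ≈ 57.2 km

In SI units: d = 6490 m, v = 18000 m/s.
d^0.77 = 6490^0.77 = 861.8
v^0.41 = 18000^0.41 = 55.55
g^-0.17 = 1.24^-0.17 = 0.9641
D = 1.24 × 861.8 × 55.55 × 0.9641 = 57231 m
   = 57.23 km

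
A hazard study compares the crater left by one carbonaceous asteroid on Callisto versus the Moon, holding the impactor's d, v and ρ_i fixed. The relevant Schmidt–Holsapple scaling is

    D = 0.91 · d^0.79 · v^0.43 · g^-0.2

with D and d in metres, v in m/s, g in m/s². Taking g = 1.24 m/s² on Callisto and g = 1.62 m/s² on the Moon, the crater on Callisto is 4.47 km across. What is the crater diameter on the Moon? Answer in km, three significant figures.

All impactor-dependent factors cancel in the ratio, leaving D_Moon/D_Callisto = (g_Moon/g_Callisto)^-0.2.
(1.62/1.24)^-0.2 = 1.306^-0.2 = 0.9480
D_Moon = 0.9480 × 4.47 km = 4.24 km

D ≈ 4.24 km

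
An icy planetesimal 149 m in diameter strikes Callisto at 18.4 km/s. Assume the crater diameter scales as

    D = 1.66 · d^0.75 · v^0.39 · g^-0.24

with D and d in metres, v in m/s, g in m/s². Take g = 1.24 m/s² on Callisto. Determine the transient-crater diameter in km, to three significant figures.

In SI units: v = 18400 m/s.
d^0.75 = 149^0.75 = 42.65
v^0.39 = 18400^0.39 = 46.06
g^-0.24 = 1.24^-0.24 = 0.9497
D = 1.66 × 42.65 × 46.06 × 0.9497 = 3097 m
   = 3.097 km

D ≈ 3.10 km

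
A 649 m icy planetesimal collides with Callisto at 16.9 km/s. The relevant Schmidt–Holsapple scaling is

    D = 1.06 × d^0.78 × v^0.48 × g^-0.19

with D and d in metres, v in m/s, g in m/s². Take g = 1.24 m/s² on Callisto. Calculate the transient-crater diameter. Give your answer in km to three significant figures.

In SI units: v = 16900 m/s.
d^0.78 = 649^0.78 = 156.2
v^0.48 = 16900^0.48 = 107.0
g^-0.19 = 1.24^-0.19 = 0.9600
D = 1.06 × 156.2 × 107.0 × 0.9600 = 17008 m
   = 17.01 km

D ≈ 17.0 km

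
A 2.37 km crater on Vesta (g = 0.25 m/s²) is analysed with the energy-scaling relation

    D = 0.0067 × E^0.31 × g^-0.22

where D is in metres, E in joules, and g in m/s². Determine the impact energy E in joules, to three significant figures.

Rearranging: E = [D / (0.0067 · g^-0.22)]^(1/0.31).
D = 2370 m.
g^-0.22 = 0.25^-0.22 = 1.357
D / (0.0067 × 1.357) = 2370 / (9.092 × 10^-3) = 2.607 × 10^5
E = (2.607 × 10^5)^3.2258 = 2.961 × 10^17 J

E ≈ 2.96 × 10^17 J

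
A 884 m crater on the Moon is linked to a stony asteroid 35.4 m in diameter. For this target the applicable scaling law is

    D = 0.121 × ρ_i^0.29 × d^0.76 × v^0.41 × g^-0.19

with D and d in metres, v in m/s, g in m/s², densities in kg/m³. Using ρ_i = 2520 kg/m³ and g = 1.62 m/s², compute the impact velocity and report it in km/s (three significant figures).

v ≈ 17.5 km/s

Rearranging for v: v = [D / (0.121 · 2520^0.29 · 35.4^0.76 · 1.62^-0.19)]^(1/0.41).
2520^0.29 = 9.692
35.4^0.76 = 15.04
1.62^-0.19 = 0.9124
Denominator = 0.121 × 9.692 × 15.04 × 0.9124 = 16.09
D / 16.09 = 884 / 16.09 = 54.94
v = 54.94^(1/0.41) = 54.94^2.439 = 17522 m/s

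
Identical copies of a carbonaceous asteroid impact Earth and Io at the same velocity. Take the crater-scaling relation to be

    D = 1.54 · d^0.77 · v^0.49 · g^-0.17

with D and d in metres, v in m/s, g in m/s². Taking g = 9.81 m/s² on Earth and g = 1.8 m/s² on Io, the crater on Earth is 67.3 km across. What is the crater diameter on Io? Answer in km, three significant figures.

D ≈ 89.8 km

All impactor-dependent factors cancel in the ratio, leaving D_Io/D_Earth = (g_Io/g_Earth)^-0.17.
(1.8/9.81)^-0.17 = 0.1835^-0.17 = 1.334
D_Io = 1.334 × 67.3 km = 89.8 km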